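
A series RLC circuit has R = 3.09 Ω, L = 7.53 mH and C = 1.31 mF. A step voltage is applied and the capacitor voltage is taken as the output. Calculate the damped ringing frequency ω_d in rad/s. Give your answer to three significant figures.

For a series RLC circuit (capacitor voltage as output), ω_n = 1/√(LC) = 1/√(7.53 mH · 1.31 mF) = 318 rad/s.
ζ = (R/2)·√(C/L) = (3.09/2)·√(1.31 mF/7.53 mH) = 0.644.
ω_d = ω_n√(1−ζ²) = 243 rad/s.

ω_d ≈ 243 rad/s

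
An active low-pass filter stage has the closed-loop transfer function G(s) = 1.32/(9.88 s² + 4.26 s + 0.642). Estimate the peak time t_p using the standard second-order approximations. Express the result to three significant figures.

t_p ≈ 23.1 s

Dividing through by 9.88: denominator becomes s² + 0.4312 s + 0.06498.
So ω_n = √0.06498 = 0.255 rad/s and ζ = 0.4312/(2·0.255) = 0.846.
ω_d = 0.255·√(1 − 0.846²) = 0.136 rad/s. t_p = π/ω_d = 23.1 s.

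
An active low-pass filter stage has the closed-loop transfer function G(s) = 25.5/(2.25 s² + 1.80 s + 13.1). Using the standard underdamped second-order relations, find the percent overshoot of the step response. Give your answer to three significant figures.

Dividing through by 2.25: denominator becomes s² + 0.8000 s + 5.822.
So ω_n = √5.822 = 2.41 rad/s and ζ = 0.8000/(2·2.41) = 0.166.
%OS = 100 e^{−πζ/√(1−ζ²)} with ζ = 0.166 gives 59.0%.

%OS ≈ 59.0%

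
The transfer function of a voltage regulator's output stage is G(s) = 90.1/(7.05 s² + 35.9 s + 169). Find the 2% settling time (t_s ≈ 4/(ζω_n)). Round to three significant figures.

t_s ≈ 1.57 s

Dividing through by 7.05: denominator becomes s² + 5.092 s + 23.97.
So ω_n = √23.97 = 4.90 rad/s and ζ = 5.092/(2·4.90) = 0.520.
t_s ≈ 4/(ζω_n) = 1.57 s.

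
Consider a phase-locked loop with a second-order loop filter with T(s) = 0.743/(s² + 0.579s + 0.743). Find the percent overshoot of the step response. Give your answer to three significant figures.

Matching coefficients with s² + 2ζω_n s + ω_n² gives ω_n² = 0.743 ⇒ ω_n = 0.862 rad/s, and ζ = 0.579/(2ω_n) = 0.336.
Overshoot: exp(−π·0.336/√(1−0.336²)) = 0.326, i.e. 32.6%.

%OS ≈ 32.6%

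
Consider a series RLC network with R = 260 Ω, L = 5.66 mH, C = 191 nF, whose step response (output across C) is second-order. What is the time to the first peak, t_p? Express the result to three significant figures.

For a series RLC circuit (capacitor voltage as output), ω_n = 1/√(LC) = 1/√(5.66 mH · 191 nF) = 30400 rad/s.
ζ = (R/2)·√(C/L) = (260/2)·√(191 nF/5.66 mH) = 0.755.
The damped frequency ω_d = ω_n√(1−ζ²) = 19900 rad/s. t_p = π/ω_d = 0.000158 s.

t_p ≈ 0.000158 s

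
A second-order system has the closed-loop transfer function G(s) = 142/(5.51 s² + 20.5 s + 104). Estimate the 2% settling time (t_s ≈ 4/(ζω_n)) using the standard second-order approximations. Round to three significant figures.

t_s ≈ 2.15 s

Dividing through by 5.51: denominator becomes s² + 3.721 s + 18.87.
So ω_n = √18.87 = 4.34 rad/s and ζ = 3.721/(2·4.34) = 0.428.
t_s ≈ 4/(ζω_n) = 2.15 s.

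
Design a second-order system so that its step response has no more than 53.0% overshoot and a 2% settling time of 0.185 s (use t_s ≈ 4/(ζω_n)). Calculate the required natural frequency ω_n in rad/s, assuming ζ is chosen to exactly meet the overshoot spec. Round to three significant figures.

ω_n ≈ 109 rad/s

ζ = −ln(OS)/√(π² + (ln OS)²). With OS = 0.530, ln OS = −0.6349 and ζ = 0.6349/3.205 = 0.198.
Then ω_n = 4/(ζ t_s) = 4/(0.198 × 0.185) = 109 rad/s.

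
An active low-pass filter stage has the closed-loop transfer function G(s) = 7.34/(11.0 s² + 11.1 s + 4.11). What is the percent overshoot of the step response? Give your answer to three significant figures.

%OS ≈ 1.01%

Dividing through by 11.0: denominator becomes s² + 1.009 s + 0.3736.
So ω_n = √0.3736 = 0.611 rad/s and ζ = 1.009/(2·0.611) = 0.825.
Overshoot: exp(−π·0.825/√(1−0.825²)) = 0.0101, i.e. 1.01%.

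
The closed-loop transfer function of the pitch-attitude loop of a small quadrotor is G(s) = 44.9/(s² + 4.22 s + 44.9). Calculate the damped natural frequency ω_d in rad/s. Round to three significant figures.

ω_d ≈ 6.36 rad/s

Matching coefficients with s² + 2ζω_n s + ω_n² gives ω_n² = 44.9 ⇒ ω_n = 6.70 rad/s, and ζ = 4.22/(2ω_n) = 0.315.
ω_d = ω_n√(1−ζ²) = 6.36 rad/s.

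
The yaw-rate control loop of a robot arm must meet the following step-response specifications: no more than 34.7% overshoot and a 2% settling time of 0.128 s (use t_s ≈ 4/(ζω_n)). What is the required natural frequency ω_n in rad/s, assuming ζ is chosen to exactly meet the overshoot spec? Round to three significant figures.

ω_n ≈ 97.9 rad/s

Inverting the overshoot relation: ζ = |ln 0.347|/√(π² + ln²0.347) = 0.319.
Then ω_n = 4/(ζ t_s) = 4/(0.319 × 0.128) = 97.9 rad/s.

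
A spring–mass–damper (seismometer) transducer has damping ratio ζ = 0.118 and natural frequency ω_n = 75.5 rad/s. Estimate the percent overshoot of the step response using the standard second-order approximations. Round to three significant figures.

For an underdamped second-order system, %OS = 100·exp(−πζ/√(1−ζ²)).
πζ/√(1−ζ²) = π·0.118/√(1−0.0139) = 0.3733, so %OS = 100·e^(−0.3733) = 68.8%.

%OS ≈ 68.8%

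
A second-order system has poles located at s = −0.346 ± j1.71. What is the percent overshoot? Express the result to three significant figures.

The poles are at −σ ± jω_d with σ = 0.346 and ω_d = 1.71, so ω_n = √(σ²+ω_d²) = 1.74 rad/s and ζ = σ/ω_n = 0.198.
%OS = 100·exp(−πζ/√(1−ζ²)) = 53.0%.

%OS ≈ 53.0%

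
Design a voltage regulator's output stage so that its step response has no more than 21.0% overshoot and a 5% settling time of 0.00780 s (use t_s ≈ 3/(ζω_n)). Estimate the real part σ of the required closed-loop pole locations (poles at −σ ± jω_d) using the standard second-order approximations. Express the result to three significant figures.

σ ≈ 385

The settling-time spec alone fixes σ = ζω_n = 3/t_s = 3/0.00780 = 385.
(Overshoot then fixes ζ = 0.445 and hence ω_d = σ·√(1−ζ²)/ζ = 774 rad/s.)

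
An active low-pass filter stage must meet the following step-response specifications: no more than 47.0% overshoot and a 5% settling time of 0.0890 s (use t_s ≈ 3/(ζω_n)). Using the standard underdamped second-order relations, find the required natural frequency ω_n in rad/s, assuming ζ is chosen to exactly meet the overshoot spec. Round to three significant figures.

From %OS = 100·exp(−πζ/√(1−ζ²)), invert to get ζ = −ln(OS)/√(π² + ln²(OS)) with OS = 0.470.
−ln 0.470 = 0.7550, so ζ = 0.7550/√(π² + 0.5701) = 0.234.
Then ω_n = 3/(ζ t_s) = 3/(0.234 × 0.0890) = 144 rad/s.

ω_n ≈ 144 rad/s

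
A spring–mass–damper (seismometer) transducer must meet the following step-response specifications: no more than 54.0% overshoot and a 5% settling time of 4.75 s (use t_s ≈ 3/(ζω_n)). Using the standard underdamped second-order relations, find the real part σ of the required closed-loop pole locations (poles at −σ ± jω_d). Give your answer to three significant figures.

The settling-time spec alone fixes σ = ζω_n = 3/t_s = 3/4.75 = 0.632.
(Overshoot then fixes ζ = 0.192 and hence ω_d = σ·√(1−ζ²)/ζ = 3.22 rad/s.)

σ ≈ 0.632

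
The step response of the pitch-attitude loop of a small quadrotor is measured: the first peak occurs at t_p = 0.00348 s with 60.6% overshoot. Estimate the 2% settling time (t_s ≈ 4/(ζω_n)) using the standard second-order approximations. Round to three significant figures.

t_s ≈ 0.0278 s

ζ from %OS: ζ = |ln 0.606|/√(π²+ln²0.606) = 0.157.
From t_p = π/ω_d, ω_d = π/0.00348 = 903 rad/s, so ω_n = ω_d/√(1−ζ²) = 914 rad/s.
t_s ≈ 4/(ζω_n) = 4/(0.157·914) = 0.0278 s.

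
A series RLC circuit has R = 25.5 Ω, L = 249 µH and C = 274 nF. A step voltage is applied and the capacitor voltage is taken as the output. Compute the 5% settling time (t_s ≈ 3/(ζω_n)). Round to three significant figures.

t_s ≈ 0.0000586 s

For a series RLC circuit (capacitor voltage as output), ω_n = 1/√(LC) = 1/√(249 µH · 274 nF) = 121000 rad/s.
ζ = (R/2)·√(C/L) = (25.5/2)·√(274 nF/249 µH) = 0.423.
t_s ≈ 3/(ζω_n) = 0.0000586 s.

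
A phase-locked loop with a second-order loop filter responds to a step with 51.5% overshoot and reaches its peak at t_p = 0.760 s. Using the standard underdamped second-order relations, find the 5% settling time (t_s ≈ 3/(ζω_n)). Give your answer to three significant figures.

ζ from %OS: ζ = |ln 0.515|/√(π²+ln²0.515) = 0.207.
t_p = π/ω_d ⇒ ω_d = 4.13 rad/s; then ω_n = ω_d/√(1−ζ²) = 4.22 rad/s.
t_s ≈ 3/(ζω_n) = 3/(0.207·4.22) = 3.44 s.

t_s ≈ 3.44 s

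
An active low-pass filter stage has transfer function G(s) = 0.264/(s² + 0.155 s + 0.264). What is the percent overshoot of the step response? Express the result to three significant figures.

%OS ≈ 61.9%

Matching coefficients with s² + 2ζω_n s + ω_n² gives ω_n² = 0.264 ⇒ ω_n = 0.514 rad/s, and ζ = 0.155/(2ω_n) = 0.151.
%OS = 100 e^{−πζ/√(1−ζ²)} with ζ = 0.151 gives 61.9%.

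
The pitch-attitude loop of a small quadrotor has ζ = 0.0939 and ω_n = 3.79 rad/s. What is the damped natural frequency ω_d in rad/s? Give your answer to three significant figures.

ω_d = ω_n√(1−ζ²) = 3.79·√0.991 = 3.77 rad/s.

ω_d ≈ 3.77 rad/s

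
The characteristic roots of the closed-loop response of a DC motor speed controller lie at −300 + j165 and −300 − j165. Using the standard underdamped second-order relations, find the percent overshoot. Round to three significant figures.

|pole| = ω_n = √(300² + 165²) = 342 rad/s; ζ = cos θ = σ/ω_n = 0.876.
%OS = 100·exp(−πζ/√(1−ζ²)) = 0.331%.

%OS ≈ 0.331%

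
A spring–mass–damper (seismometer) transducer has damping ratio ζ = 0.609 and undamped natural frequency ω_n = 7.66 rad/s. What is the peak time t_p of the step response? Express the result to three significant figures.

The damped frequency is ω_d = ω_n√(1−ζ²) = 7.66·√(1−0.371) = 6.08 rad/s.
Peak time t_p = π/ω_d = π/6.08 = 0.517 s.

t_p ≈ 0.517 s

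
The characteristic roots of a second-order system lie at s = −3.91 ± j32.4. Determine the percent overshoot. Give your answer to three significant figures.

%OS ≈ 68.4%

|pole| = ω_n = √(3.91² + 32.4²) = 32.6 rad/s; ζ = cos θ = σ/ω_n = 0.120.
%OS = 100 e^{−πζ/√(1−ζ²)} with ζ = 0.120 gives 68.4%.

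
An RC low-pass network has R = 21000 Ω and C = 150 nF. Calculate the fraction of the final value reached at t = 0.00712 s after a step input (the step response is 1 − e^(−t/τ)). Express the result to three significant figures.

τ = RC = 21000 × 150 nF = 0.00315 s.
y(t)/y_∞ = 1 − e^(−t/τ) = 1 − e^(−0.00712/0.00315) = 1 − e^(−2.26) = 0.896.

y/y_∞ ≈ 0.896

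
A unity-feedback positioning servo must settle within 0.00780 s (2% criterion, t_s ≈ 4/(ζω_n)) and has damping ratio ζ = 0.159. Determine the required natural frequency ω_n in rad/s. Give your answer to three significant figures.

Rearranging t_s ≈ 4/(ζω_n) gives ω_n = 4/(ζ·t_s) = 4/(0.159 × 0.00780) = 3230 rad/s.

ω_n ≈ 3230 rad/s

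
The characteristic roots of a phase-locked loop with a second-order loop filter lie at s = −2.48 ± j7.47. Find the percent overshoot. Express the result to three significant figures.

%OS ≈ 35.2%

|pole| = ω_n = √(2.48² + 7.47²) = 7.87 rad/s; ζ = cos θ = σ/ω_n = 0.315.
Overshoot: exp(−π·0.315/√(1−0.315²)) = 0.352, i.e. 35.2%.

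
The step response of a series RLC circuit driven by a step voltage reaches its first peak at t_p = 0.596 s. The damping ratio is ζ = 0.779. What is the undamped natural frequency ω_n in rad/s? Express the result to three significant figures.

Peak time t_p = π/ω_d, so ω_d = π/t_p = π/0.596 = 5.27 rad/s.
ω_n = ω_d/√(1−ζ²) = 5.27/√0.393 = 8.41 rad/s.

ω_n ≈ 8.41 rad/s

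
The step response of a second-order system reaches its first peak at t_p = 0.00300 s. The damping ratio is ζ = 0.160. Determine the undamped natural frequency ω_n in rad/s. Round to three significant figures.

Peak time t_p = π/ω_d, so ω_d = π/t_p = π/0.00300 = 1050 rad/s.
ω_n = ω_d/√(1−ζ²) = 1050/√0.974 = 1060 rad/s.

ω_n ≈ 1060 rad/s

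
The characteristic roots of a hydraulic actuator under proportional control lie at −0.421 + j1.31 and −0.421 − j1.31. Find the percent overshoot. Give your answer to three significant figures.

With σ = 0.421, ω_d = 1.31: ω_n = √(σ²+ω_d²) = 1.38 rad/s, ζ = σ/ω_n = 0.306.
Overshoot: exp(−π·0.306/√(1−0.306²)) = 0.364, i.e. 36.4%.

%OS ≈ 36.4%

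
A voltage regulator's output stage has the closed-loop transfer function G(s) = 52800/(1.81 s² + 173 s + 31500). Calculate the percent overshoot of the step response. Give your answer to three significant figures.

%OS ≈ 29.5%

Dividing through by 1.81: denominator becomes s² + 95.58 s + 17400.
So ω_n = √17400 = 132 rad/s and ζ = 95.58/(2·132) = 0.362.
%OS = 100·exp(−πζ/√(1−ζ²)) = 29.5%.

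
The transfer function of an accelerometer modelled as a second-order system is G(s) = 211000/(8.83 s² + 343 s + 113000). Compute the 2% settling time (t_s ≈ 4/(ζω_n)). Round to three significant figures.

Dividing through by 8.83: denominator becomes s² + 38.84 s + 12800.
So ω_n = √12800 = 113 rad/s and ζ = 38.84/(2·113) = 0.172.
t_s ≈ 4/(ζω_n) = 0.206 s.

t_s ≈ 0.206 s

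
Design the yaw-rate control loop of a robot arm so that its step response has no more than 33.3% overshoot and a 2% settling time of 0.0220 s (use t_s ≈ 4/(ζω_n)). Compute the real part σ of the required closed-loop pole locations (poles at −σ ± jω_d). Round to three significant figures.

The settling-time spec alone fixes σ = ζω_n = 4/t_s = 4/0.0220 = 182.
(Overshoot then fixes ζ = 0.330 and hence ω_d = σ·√(1−ζ²)/ζ = 519 rad/s.)

σ ≈ 182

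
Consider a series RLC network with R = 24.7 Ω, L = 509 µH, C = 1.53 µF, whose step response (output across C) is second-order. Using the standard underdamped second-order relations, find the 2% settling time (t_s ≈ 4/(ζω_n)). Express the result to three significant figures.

t_s ≈ 0.000165 s

For a series RLC circuit (capacitor voltage as output), ω_n = 1/√(LC) = 1/√(509 µH · 1.53 µF) = 35800 rad/s.
ζ = (R/2)·√(C/L) = (24.7/2)·√(1.53 µF/509 µH) = 0.677.
t_s ≈ 4/(ζω_n) = 0.000165 s.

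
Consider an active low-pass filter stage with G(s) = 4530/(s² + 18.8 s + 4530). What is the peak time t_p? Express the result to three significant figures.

Matching coefficients with s² + 2ζω_n s + ω_n² gives ω_n² = 4530 ⇒ ω_n = 67.3 rad/s, and ζ = 18.8/(2ω_n) = 0.140.
The damped frequency ω_d = ω_n√(1−ζ²) = 66.6 rad/s. Then t_p = π/ω_d = 0.0471 s.

t_p ≈ 0.0471 s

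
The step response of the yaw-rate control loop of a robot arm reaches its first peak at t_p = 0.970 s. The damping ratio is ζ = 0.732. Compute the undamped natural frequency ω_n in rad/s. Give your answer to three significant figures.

ω_n ≈ 4.75 rad/s

Peak time t_p = π/ω_d, so ω_d = π/t_p = π/0.970 = 3.24 rad/s.
ω_n = ω_d/√(1−ζ²) = 3.24/√0.464 = 4.75 rad/s.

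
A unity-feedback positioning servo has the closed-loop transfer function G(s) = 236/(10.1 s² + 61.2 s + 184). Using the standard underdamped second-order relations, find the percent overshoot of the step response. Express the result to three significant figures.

Dividing through by 10.1: denominator becomes s² + 6.059 s + 18.22.
So ω_n = √18.22 = 4.27 rad/s and ζ = 6.059/(2·4.27) = 0.710.
%OS = 100·exp(−πζ/√(1−ζ²)) = 4.22%.

%OS ≈ 4.22%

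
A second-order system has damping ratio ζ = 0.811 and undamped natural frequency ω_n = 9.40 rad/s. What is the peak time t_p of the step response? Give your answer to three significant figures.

The damped frequency is ω_d = ω_n√(1−ζ²) = 9.40·√(1−0.658) = 5.50 rad/s.
Peak time t_p = π/ω_d = π/5.50 = 0.571 s.

t_p ≈ 0.571 s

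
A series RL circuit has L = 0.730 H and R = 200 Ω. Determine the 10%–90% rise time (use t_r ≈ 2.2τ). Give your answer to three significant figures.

t_r ≈ 0.00803 s

τ = L/R = 0.730/200 = 0.00365 s.
t_r ≈ 2.2τ = 0.00803 s.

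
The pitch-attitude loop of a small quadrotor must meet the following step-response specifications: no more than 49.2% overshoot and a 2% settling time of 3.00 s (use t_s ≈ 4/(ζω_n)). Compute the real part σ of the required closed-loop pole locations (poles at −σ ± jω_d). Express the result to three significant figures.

σ ≈ 1.33

The settling-time spec alone fixes σ = ζω_n = 4/t_s = 4/3.00 = 1.33.
(Overshoot then fixes ζ = 0.220 and hence ω_d = σ·√(1−ζ²)/ζ = 5.91 rad/s.)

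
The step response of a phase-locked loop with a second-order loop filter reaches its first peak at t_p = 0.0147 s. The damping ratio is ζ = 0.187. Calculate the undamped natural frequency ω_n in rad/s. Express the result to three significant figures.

ω_n ≈ 218 rad/s

Peak time t_p = π/ω_d, so ω_d = π/t_p = π/0.0147 = 214 rad/s.
ω_n = ω_d/√(1−ζ²) = 214/√0.965 = 218 rad/s.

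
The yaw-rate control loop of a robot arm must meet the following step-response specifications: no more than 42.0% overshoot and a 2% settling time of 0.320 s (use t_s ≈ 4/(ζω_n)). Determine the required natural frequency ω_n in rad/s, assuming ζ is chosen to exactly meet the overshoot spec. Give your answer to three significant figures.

ζ = −ln(OS)/√(π² + (ln OS)²). With OS = 0.420, ln OS = −0.8675 and ζ = 0.8675/3.259 = 0.266.
From t_s ≈ 4/(ζω_n): ω_n = 4/(ζ·t_s) = 4/(0.266·0.320) = 47.0 rad/s.

ω_n ≈ 47.0 rad/s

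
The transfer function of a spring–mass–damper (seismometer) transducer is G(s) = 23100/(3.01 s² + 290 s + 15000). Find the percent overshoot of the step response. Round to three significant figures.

Dividing through by 3.01: denominator becomes s² + 96.35 s + 4983.
So ω_n = √4983 = 70.6 rad/s and ζ = 96.35/(2·70.6) = 0.682.
%OS = 100 e^{−πζ/√(1−ζ²)} with ζ = 0.682 gives 5.32%.

%OS ≈ 5.32%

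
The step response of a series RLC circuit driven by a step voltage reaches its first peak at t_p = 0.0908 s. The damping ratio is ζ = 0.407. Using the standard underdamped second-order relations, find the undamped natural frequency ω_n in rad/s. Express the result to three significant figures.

Peak time t_p = π/ω_d, so ω_d = π/t_p = π/0.0908 = 34.6 rad/s.
ω_n = ω_d/√(1−ζ²) = 34.6/√0.834 = 37.9 rad/s.

ω_n ≈ 37.9 rad/s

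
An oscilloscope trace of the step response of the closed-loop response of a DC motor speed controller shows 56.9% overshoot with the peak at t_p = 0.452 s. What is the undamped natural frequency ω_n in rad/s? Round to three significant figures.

ω_n ≈ 7.06 rad/s

The overshoot fixes ζ = −ln(OS)/√(π²+ln²(OS)) = 0.177.
From t_p = π/ω_d, ω_d = π/0.452 = 6.95 rad/s, so ω_n = ω_d/√(1−ζ²) = 7.06 rad/s.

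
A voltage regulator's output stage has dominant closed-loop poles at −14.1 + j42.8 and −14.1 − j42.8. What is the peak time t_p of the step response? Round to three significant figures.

t_p ≈ 0.0734 s

t_p = π/ω_d with ω_d = 42.8 (the imaginary part), so t_p = 0.0734 s.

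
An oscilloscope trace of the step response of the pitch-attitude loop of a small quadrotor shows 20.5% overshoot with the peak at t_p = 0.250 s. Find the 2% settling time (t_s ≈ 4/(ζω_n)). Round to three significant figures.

ζ from %OS: ζ = |ln 0.205|/√(π²+ln²0.205) = 0.450.
t_p = π/ω_d ⇒ ω_d = 12.6 rad/s; then ω_n = ω_d/√(1−ζ²) = 14.1 rad/s.
t_s ≈ 4/(ζω_n) = 4/(0.450·14.1) = 0.631 s.

t_s ≈ 0.631 s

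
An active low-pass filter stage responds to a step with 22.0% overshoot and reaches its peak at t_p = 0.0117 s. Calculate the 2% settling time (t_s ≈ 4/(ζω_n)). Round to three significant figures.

From the overshoot, ζ = −ln(OS)/√(π²+ln²(OS)) = 0.434.
From t_p = π/ω_d, ω_d = π/0.0117 = 269 rad/s, so ω_n = ω_d/√(1−ζ²) = 298 rad/s.
t_s ≈ 4/(ζω_n) = 4/(0.434·298) = 0.0309 s.

t_s ≈ 0.0309 s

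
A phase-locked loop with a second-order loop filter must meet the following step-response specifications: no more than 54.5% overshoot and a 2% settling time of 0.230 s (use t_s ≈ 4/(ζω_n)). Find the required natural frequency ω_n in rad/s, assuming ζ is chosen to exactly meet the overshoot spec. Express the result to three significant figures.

From %OS = 100·exp(−πζ/√(1−ζ²)), invert to get ζ = −ln(OS)/√(π² + ln²(OS)) with OS = 0.545.
−ln 0.545 = 0.6070, so ζ = 0.6070/√(π² + 0.3684) = 0.190.
Then ω_n = 4/(ζ t_s) = 4/(0.190 × 0.230) = 91.7 rad/s.

ω_n ≈ 91.7 rad/s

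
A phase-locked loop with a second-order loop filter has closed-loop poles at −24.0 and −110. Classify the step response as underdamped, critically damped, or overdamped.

Since the poles are distinct, negative and real, the response is overdamped.

overdamped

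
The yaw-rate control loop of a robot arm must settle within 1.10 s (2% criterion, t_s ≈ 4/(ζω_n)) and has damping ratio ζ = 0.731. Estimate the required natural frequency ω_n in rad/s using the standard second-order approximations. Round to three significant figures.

ω_n ≈ 4.97 rad/s

Rearranging t_s ≈ 4/(ζω_n) gives ω_n = 4/(ζ·t_s) = 4/(0.731 × 1.10) = 4.97 rad/s.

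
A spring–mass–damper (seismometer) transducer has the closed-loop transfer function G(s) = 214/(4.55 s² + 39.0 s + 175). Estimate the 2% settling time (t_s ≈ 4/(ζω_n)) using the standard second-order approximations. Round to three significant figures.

Dividing through by 4.55: denominator becomes s² + 8.571 s + 38.46.
So ω_n = √38.46 = 6.20 rad/s and ζ = 8.571/(2·6.20) = 0.691.
t_s ≈ 4/(ζω_n) = 0.933 s.

t_s ≈ 0.933 s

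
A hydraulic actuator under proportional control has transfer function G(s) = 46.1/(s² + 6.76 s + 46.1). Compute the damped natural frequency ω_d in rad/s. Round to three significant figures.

ω_d ≈ 5.89 rad/s

Comparing the denominator to s² + 2ζω_n s + ω_n²: ω_n = √46.1 = 6.79 rad/s, and 2ζω_n = 6.76 so ζ = 6.76/(2·6.79) = 0.498.
The damped frequency ω_d = ω_n√(1−ζ²) = 5.89 rad/s.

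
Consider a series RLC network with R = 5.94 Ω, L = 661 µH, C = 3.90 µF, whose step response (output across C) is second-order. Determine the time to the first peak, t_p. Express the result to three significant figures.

For a series RLC circuit (capacitor voltage as output), ω_n = 1/√(LC) = 1/√(661 µH · 3.90 µF) = 19700 rad/s.
ζ = (R/2)·√(C/L) = (5.94/2)·√(3.90 µF/661 µH) = 0.228.
ω_d = 19700·√(1 − 0.228²) = 19200 rad/s. t_p = π/ω_d = 0.000164 s.

t_p ≈ 0.000164 s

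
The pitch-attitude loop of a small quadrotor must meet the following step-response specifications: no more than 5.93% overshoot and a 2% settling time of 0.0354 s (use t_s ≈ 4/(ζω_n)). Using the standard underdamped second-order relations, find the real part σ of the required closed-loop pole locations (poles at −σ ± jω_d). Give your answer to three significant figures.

The settling-time spec alone fixes σ = ζω_n = 4/t_s = 4/0.0354 = 113.
(Overshoot then fixes ζ = 0.669 and hence ω_d = σ·√(1−ζ²)/ζ = 126 rad/s.)

σ ≈ 113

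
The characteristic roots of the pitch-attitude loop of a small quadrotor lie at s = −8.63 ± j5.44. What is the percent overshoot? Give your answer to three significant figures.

%OS ≈ 0.685%

The poles are at −σ ± jω_d with σ = 8.63 and ω_d = 5.44, so ω_n = √(σ²+ω_d²) = 10.2 rad/s and ζ = σ/ω_n = 0.846.
%OS = 100·exp(−πζ/√(1−ζ²)) = 0.685%.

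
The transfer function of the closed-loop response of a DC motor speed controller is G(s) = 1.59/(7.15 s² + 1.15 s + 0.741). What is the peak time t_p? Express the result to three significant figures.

t_p ≈ 10.1 s

Dividing through by 7.15: denominator becomes s² + 0.1608 s + 0.1036.
So ω_n = √0.1036 = 0.322 rad/s and ζ = 0.1608/(2·0.322) = 0.250.
The damped frequency ω_d = ω_n√(1−ζ²) = 0.312 rad/s. t_p = π/ω_d = 10.1 s.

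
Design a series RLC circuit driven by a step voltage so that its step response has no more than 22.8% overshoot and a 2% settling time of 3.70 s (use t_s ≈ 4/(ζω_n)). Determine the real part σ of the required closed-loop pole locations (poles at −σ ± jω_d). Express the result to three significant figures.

σ ≈ 1.08

The settling-time spec alone fixes σ = ζω_n = 4/t_s = 4/3.70 = 1.08.
(Overshoot then fixes ζ = 0.426 and hence ω_d = σ·√(1−ζ²)/ζ = 2.30 rad/s.)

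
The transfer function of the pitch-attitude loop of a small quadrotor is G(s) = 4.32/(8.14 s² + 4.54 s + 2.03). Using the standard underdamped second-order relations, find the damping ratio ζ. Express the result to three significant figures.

Dividing through by 8.14: denominator becomes s² + 0.5577 s + 0.2494.
So ω_n = √0.2494 = 0.499 rad/s and ζ = 0.5577/(2·0.499) = 0.558.

ζ ≈ 0.558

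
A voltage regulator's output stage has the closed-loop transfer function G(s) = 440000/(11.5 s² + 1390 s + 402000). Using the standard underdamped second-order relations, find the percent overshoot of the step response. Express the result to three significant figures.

%OS ≈ 34.2%

Dividing through by 11.5: denominator becomes s² + 120.9 s + 34960.
So ω_n = √34960 = 187 rad/s and ζ = 120.9/(2·187) = 0.323.
%OS = 100 e^{−πζ/√(1−ζ²)} with ζ = 0.323 gives 34.2%.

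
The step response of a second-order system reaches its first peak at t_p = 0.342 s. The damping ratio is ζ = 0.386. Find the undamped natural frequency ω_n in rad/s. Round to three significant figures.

Peak time t_p = π/ω_d, so ω_d = π/t_p = π/0.342 = 9.19 rad/s.
ω_n = ω_d/√(1−ζ²) = 9.19/√0.851 = 9.96 rad/s.

ω_n ≈ 9.96 rad/s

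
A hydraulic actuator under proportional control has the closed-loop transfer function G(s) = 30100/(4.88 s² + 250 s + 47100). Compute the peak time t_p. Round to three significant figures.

Dividing through by 4.88: denominator becomes s² + 51.23 s + 9652.
So ω_n = √9652 = 98.2 rad/s and ζ = 51.23/(2·98.2) = 0.261.
ω_d = ω_n√(1−ζ²) = 94.8 rad/s. t_p = π/ω_d = 0.0331 s.

t_p ≈ 0.0331 s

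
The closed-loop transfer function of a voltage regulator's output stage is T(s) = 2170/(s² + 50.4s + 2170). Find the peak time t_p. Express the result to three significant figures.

Comparing the denominator to s² + 2ζω_n s + ω_n²: ω_n = √2170 = 46.6 rad/s, and 2ζω_n = 50.4 so ζ = 50.4/(2·46.6) = 0.541.
ω_d = 46.6·√(1 − 0.541²) = 39.2 rad/s. Then t_p = π/ω_d = 0.0802 s.

t_p ≈ 0.0802 s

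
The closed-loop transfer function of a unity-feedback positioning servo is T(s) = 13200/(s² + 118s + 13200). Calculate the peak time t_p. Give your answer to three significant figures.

t_p ≈ 0.0319 s

ω_n = √13200 = 115 rad/s; ζ = 118/(2·115) = 0.514.
ω_d = ω_n√(1−ζ²) = 98.6 rad/s. Then t_p = π/ω_d = 0.0319 s.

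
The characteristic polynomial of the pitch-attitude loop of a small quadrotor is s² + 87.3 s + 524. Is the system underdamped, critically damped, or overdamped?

overdamped

a² − 4b = 5500 > 0 (two distinct real roots); the system is overdamped.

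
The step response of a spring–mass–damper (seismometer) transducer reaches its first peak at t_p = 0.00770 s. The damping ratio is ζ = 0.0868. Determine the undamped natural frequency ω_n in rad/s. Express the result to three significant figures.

Peak time t_p = π/ω_d, so ω_d = π/t_p = π/0.00770 = 408 rad/s.
ω_n = ω_d/√(1−ζ²) = 408/√0.992 = 410 rad/s.

ω_n ≈ 410 rad/s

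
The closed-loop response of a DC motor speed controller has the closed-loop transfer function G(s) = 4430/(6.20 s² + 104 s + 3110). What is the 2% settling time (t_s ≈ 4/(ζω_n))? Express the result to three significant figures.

t_s ≈ 0.477 s

Dividing through by 6.20: denominator becomes s² + 16.77 s + 501.6.
So ω_n = √501.6 = 22.4 rad/s and ζ = 16.77/(2·22.4) = 0.374.
t_s ≈ 4/(ζω_n) = 0.477 s.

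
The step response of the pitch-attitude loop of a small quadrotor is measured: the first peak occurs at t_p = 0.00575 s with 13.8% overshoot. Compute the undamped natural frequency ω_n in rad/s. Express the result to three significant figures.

ζ from %OS: ζ = |ln 0.138|/√(π²+ln²0.138) = 0.533.
From t_p = π/ω_d, ω_d = π/0.00575 = 546 rad/s, so ω_n = ω_d/√(1−ζ²) = 646 rad/s.

ω_n ≈ 646 rad/s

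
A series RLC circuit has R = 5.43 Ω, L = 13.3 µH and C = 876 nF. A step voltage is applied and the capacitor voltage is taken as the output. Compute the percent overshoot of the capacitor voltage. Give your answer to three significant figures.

For a series RLC circuit (capacitor voltage as output), ω_n = 1/√(LC) = 1/√(13.3 µH · 876 nF) = 293000 rad/s.
ζ = (R/2)·√(C/L) = (5.43/2)·√(876 nF/13.3 µH) = 0.697.
Overshoot: exp(−π·0.697/√(1−0.697²)) = 0.0473, i.e. 4.73%.

%OS ≈ 4.73%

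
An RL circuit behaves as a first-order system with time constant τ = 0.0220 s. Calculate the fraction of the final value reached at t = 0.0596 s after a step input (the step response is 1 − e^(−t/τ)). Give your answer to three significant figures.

y/y_∞ ≈ 0.933

y(t)/y_∞ = 1 − e^(−t/τ) = 1 − e^(−0.0596/0.0220) = 1 − e^(−2.71) = 0.933.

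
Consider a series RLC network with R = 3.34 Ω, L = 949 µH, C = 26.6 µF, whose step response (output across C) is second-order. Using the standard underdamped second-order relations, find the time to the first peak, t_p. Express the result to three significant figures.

t_p ≈ 0.000520 s

For a series RLC circuit (capacitor voltage as output), ω_n = 1/√(LC) = 1/√(949 µH · 26.6 µF) = 6290 rad/s.
ζ = (R/2)·√(C/L) = (3.34/2)·√(26.6 µF/949 µH) = 0.280.
ω_d = ω_n√(1−ζ²) = 6040 rad/s. t_p = π/ω_d = 0.000520 s.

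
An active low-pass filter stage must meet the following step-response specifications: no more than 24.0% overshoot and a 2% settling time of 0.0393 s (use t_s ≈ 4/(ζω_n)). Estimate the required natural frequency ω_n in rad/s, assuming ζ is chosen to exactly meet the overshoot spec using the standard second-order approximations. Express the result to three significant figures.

Inverting the overshoot relation: ζ = |ln 0.240|/√(π² + ln²0.240) = 0.414.
Then ω_n = 4/(ζ t_s) = 4/(0.414 × 0.0393) = 246 rad/s.

ω_n ≈ 246 rad/s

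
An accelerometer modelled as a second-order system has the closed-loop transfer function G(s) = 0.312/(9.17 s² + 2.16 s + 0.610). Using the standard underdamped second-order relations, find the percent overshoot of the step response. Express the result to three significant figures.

%OS ≈ 19.9%

Dividing through by 9.17: denominator becomes s² + 0.2356 s + 0.06652.
So ω_n = √0.06652 = 0.258 rad/s and ζ = 0.2356/(2·0.258) = 0.457.
Overshoot: exp(−π·0.457/√(1−0.457²)) = 0.199, i.e. 19.9%.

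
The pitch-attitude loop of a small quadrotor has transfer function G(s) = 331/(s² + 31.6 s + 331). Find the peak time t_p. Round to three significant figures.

t_p ≈ 0.348 s

Matching coefficients with s² + 2ζω_n s + ω_n² gives ω_n² = 331 ⇒ ω_n = 18.2 rad/s, and ζ = 31.6/(2ω_n) = 0.868.
The damped frequency ω_d = ω_n√(1−ζ²) = 9.02 rad/s. Then t_p = π/ω_d = 0.348 s.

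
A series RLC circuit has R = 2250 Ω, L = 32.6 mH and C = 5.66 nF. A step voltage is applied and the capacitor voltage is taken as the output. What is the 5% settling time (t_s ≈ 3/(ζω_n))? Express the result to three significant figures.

For a series RLC circuit (capacitor voltage as output), ω_n = 1/√(LC) = 1/√(32.6 mH · 5.66 nF) = 73600 rad/s.
ζ = (R/2)·√(C/L) = (2250/2)·√(5.66 nF/32.6 mH) = 0.469.
t_s ≈ 3/(ζω_n) = 0.0000869 s.

t_s ≈ 0.0000869 s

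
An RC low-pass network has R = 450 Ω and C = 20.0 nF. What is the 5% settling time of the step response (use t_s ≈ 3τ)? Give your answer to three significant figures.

τ = RC = 450 × 20.0 nF = 0.00000900 s.
t_s ≈ 3τ = 0.0000270 s.

t_s ≈ 0.0000270 s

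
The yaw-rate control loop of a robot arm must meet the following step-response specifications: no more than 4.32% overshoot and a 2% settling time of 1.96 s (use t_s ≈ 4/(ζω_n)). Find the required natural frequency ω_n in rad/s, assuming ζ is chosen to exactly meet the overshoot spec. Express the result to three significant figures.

ω_n ≈ 2.89 rad/s

Inverting the overshoot relation: ζ = |ln 0.0432|/√(π² + ln²0.0432) = 0.707.
Then ω_n = 4/(ζ t_s) = 4/(0.707 × 1.96) = 2.89 rad/s.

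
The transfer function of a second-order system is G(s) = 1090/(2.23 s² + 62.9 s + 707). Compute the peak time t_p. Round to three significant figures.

Dividing through by 2.23: denominator becomes s² + 28.21 s + 317.0.
So ω_n = √317.0 = 17.8 rad/s and ζ = 28.21/(2·17.8) = 0.792.
ω_d = ω_n√(1−ζ²) = 10.9 rad/s. t_p = π/ω_d = 0.289 s.

t_p ≈ 0.289 s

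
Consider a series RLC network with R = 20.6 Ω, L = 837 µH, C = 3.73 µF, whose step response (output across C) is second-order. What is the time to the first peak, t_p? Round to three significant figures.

For a series RLC circuit (capacitor voltage as output), ω_n = 1/√(LC) = 1/√(837 µH · 3.73 µF) = 17900 rad/s.
ζ = (R/2)·√(C/L) = (20.6/2)·√(3.73 µF/837 µH) = 0.688.
The damped frequency ω_d = ω_n√(1−ζ²) = 13000 rad/s. t_p = π/ω_d = 0.000242 s.

t_p ≈ 0.000242 s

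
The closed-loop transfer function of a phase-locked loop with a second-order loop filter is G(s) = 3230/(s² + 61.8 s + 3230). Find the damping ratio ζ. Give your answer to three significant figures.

ζ ≈ 0.544

Matching coefficients with s² + 2ζω_n s + ω_n² gives ω_n² = 3230 ⇒ ω_n = 56.8 rad/s, and ζ = 61.8/(2ω_n) = 0.544.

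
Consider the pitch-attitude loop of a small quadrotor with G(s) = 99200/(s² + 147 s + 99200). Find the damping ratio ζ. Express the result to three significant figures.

Comparing the denominator to s² + 2ζω_n s + ω_n²: ω_n = √99200 = 315 rad/s, and 2ζω_n = 147 so ζ = 147/(2·315) = 0.233.

ζ ≈ 0.233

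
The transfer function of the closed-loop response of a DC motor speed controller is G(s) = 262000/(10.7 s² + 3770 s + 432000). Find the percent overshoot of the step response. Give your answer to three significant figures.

%OS ≈ 0.326%

Dividing through by 10.7: denominator becomes s² + 352.3 s + 40370.
So ω_n = √40370 = 201 rad/s and ζ = 352.3/(2·201) = 0.877.
%OS = 100·exp(−πζ/√(1−ζ²)) = 0.326%.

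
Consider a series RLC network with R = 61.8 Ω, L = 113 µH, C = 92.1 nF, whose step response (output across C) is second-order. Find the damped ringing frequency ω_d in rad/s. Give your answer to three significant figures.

For a series RLC circuit (capacitor voltage as output), ω_n = 1/√(LC) = 1/√(113 µH · 92.1 nF) = 310000 rad/s.
ζ = (R/2)·√(C/L) = (61.8/2)·√(92.1 nF/113 µH) = 0.882.
ω_d = 310000·√(1 − 0.882²) = 146000 rad/s.

ω_d ≈ 146000 rad/s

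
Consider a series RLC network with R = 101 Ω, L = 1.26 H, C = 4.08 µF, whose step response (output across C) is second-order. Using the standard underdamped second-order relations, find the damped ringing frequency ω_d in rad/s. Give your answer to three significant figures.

ω_d ≈ 439 rad/s

For a series RLC circuit (capacitor voltage as output), ω_n = 1/√(LC) = 1/√(1.26 H · 4.08 µF) = 441 rad/s.
ζ = (R/2)·√(C/L) = (101/2)·√(4.08 µF/1.26 H) = 0.0909.
ω_d = 441·√(1 − 0.0909²) = 439 rad/s.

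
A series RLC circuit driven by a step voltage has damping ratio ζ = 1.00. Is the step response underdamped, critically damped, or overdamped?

Since ζ = 1, the system is critically damped.

critically damped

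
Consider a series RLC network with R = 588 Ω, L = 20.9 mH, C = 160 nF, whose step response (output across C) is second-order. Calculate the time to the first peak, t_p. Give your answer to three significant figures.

t_p ≈ 0.000312 s

For a series RLC circuit (capacitor voltage as output), ω_n = 1/√(LC) = 1/√(20.9 mH · 160 nF) = 17300 rad/s.
ζ = (R/2)·√(C/L) = (588/2)·√(160 nF/20.9 mH) = 0.813.
The damped frequency ω_d = ω_n√(1−ζ²) = 10100 rad/s. t_p = π/ω_d = 0.000312 s.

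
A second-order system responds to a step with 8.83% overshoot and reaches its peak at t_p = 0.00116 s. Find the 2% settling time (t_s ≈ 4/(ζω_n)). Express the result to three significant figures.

t_s ≈ 0.00191 s

The overshoot fixes ζ = −ln(OS)/√(π²+ln²(OS)) = 0.611.
t_p = π/ω_d ⇒ ω_d = 2710 rad/s; then ω_n = ω_d/√(1−ζ²) = 3420 rad/s.
t_s ≈ 4/(ζω_n) = 4/(0.611·3420) = 0.00191 s.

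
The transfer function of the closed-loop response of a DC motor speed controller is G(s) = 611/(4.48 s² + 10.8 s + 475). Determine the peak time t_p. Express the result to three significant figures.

Dividing through by 4.48: denominator becomes s² + 2.411 s + 106.0.
So ω_n = √106.0 = 10.3 rad/s and ζ = 2.411/(2·10.3) = 0.117.
ω_d = 10.3·√(1 − 0.117²) = 10.2 rad/s. t_p = π/ω_d = 0.307 s.

t_p ≈ 0.307 s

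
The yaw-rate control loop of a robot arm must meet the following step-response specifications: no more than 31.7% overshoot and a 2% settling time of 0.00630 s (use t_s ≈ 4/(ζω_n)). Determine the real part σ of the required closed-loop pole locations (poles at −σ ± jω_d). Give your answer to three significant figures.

The settling-time spec alone fixes σ = ζω_n = 4/t_s = 4/0.00630 = 635.
(Overshoot then fixes ζ = 0.343 and hence ω_d = σ·√(1−ζ²)/ζ = 1740 rad/s.)

σ ≈ 635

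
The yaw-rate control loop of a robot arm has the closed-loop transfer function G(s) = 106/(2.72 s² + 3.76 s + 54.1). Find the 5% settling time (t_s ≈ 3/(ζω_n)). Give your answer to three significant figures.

t_s ≈ 4.34 s

Dividing through by 2.72: denominator becomes s² + 1.382 s + 19.89.
So ω_n = √19.89 = 4.46 rad/s and ζ = 1.382/(2·4.46) = 0.155.
t_s ≈ 3/(ζω_n) = 4.34 s.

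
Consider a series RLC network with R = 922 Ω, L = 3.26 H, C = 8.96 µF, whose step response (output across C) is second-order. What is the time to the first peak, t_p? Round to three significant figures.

t_p ≈ 0.0263 s

For a series RLC circuit (capacitor voltage as output), ω_n = 1/√(LC) = 1/√(3.26 H · 8.96 µF) = 185 rad/s.
ζ = (R/2)·√(C/L) = (922/2)·√(8.96 µF/3.26 H) = 0.764.
ω_d = ω_n√(1−ζ²) = 119 rad/s. t_p = π/ω_d = 0.0263 s.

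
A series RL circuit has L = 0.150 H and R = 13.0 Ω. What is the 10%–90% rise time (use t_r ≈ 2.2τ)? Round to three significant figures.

t_r ≈ 0.0254 s

τ = L/R = 0.150/13.0 = 0.0115 s.
t_r ≈ 2.2τ = 0.0254 s.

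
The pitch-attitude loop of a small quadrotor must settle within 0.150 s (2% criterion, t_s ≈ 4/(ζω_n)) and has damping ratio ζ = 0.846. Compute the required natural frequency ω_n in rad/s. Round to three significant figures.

Rearranging t_s ≈ 4/(ζω_n) gives ω_n = 4/(ζ·t_s) = 4/(0.846 × 0.150) = 31.5 rad/s.

ω_n ≈ 31.5 rad/s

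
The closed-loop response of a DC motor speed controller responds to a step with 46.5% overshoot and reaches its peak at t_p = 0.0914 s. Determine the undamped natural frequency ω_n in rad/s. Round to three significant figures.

ω_n ≈ 35.4 rad/s

From the overshoot, ζ = −ln(OS)/√(π²+ln²(OS)) = 0.237.
t_p = π/ω_d ⇒ ω_d = 34.4 rad/s; then ω_n = ω_d/√(1−ζ²) = 35.4 rad/s.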